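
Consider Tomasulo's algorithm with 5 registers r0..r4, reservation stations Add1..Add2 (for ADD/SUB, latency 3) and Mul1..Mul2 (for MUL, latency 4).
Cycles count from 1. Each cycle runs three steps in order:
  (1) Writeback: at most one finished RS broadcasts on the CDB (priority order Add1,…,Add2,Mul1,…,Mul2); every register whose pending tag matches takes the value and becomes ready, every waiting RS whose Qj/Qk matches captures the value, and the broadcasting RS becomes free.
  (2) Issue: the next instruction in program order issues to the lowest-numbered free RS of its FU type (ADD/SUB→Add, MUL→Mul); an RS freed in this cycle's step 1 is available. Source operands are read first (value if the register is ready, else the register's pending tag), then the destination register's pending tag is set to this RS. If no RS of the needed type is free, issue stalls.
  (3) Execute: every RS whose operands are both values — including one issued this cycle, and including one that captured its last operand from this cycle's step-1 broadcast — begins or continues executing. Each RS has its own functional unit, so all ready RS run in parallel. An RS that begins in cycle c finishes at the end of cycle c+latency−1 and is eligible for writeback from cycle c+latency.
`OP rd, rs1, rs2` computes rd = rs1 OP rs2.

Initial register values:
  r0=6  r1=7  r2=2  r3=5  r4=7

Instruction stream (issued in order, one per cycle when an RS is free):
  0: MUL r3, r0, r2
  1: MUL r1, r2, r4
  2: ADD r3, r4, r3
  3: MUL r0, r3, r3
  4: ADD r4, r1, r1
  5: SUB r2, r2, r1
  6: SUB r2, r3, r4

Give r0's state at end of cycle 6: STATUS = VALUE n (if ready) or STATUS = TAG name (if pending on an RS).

STATUS = TAG Mul1

c1: issue MUL r3<-Mul1 | r0:6,r1:7,r2:2,r3:Mul1,r4:7
c2: issue MUL r1<-Mul2 | r0:6,r1:Mul2,r2:2,r3:Mul1,r4:7
c3: issue ADD r3<-Add1 | r0:6,r1:Mul2,r2:2,r3:Add1,r4:7
c4: stall | r0:6,r1:Mul2,r2:2,r3:Add1,r4:7
c5: CDB Mul1=12; issue MUL r0<-Mul1 | r0:Mul1,r1:Mul2,r2:2,r3:Add1,r4:7
c6: CDB Mul2=14; issue ADD r4<-Add2 | r0:Mul1,r1:14,r2:2,r3:Add1,r4:Add2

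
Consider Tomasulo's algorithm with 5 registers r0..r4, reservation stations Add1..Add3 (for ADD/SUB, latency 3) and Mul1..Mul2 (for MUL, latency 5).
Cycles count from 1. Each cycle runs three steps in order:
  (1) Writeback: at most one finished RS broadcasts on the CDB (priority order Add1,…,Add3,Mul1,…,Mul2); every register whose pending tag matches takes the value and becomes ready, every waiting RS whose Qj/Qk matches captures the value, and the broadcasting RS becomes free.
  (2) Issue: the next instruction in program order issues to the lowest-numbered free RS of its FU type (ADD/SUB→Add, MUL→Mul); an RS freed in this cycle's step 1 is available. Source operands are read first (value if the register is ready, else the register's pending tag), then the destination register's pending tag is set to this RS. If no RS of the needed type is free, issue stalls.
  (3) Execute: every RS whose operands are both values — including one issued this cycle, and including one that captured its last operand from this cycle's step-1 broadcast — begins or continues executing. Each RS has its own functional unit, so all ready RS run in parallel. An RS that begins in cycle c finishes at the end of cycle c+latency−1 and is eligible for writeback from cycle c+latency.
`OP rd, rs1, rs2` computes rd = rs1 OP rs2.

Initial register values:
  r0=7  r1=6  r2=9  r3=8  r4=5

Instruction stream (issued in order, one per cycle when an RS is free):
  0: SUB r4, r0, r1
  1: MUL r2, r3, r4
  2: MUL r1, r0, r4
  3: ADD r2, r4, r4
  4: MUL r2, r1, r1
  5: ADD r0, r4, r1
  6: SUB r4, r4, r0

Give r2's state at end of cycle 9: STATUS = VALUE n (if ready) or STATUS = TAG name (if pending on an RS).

  c1: issue SUB r4<-Add1  regs: r0:7,r1:6,r2:9,r3:8,r4:Add1
  c2: issue MUL r2<-Mul1  regs: r0:7,r1:6,r2:Mul1,r3:8,r4:Add1
  c3: issue MUL r1<-Mul2  regs: r0:7,r1:Mul2,r2:Mul1,r3:8,r4:Add1
  c4: CDB Add1=1; issue ADD r2<-Add1  regs: r0:7,r1:Mul2,r2:Add1,r3:8,r4:1
  c5: stall  regs: r0:7,r1:Mul2,r2:Add1,r3:8,r4:1
  c6: stall  regs: r0:7,r1:Mul2,r2:Add1,r3:8,r4:1
  c7: CDB Add1=2; stall  regs: r0:7,r1:Mul2,r2:2,r3:8,r4:1
  c8: stall  regs: r0:7,r1:Mul2,r2:2,r3:8,r4:1
  c9: CDB Mul1=8; issue MUL r2<-Mul1  regs: r0:7,r1:Mul2,r2:Mul1,r3:8,r4:1

STATUS = TAG Mul1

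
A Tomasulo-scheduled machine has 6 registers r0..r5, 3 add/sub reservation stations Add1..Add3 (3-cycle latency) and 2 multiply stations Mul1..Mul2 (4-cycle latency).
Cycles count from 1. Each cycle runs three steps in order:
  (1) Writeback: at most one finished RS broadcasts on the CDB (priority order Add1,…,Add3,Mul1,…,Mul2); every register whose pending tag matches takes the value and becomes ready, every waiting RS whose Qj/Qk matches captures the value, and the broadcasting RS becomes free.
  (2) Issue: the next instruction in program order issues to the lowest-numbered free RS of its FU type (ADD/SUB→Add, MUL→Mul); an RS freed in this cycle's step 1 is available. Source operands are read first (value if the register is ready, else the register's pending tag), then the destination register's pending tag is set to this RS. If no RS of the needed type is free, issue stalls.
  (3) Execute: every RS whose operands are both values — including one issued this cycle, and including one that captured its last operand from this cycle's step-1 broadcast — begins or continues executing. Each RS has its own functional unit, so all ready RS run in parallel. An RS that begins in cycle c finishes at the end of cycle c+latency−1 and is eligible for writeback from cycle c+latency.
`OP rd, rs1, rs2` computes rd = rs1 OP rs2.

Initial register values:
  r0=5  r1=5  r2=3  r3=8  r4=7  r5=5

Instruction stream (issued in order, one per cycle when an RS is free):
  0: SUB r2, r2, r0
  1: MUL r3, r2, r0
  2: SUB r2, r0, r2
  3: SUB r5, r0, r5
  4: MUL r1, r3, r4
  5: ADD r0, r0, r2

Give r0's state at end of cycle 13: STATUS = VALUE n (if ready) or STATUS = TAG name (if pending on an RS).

STATUS = VALUE 12

  c1: issue SUB r2<-Add1  regs: r0:5,r1:5,r2:Add1,r3:8,r4:7,r5:5
  c2: issue MUL r3<-Mul1  regs: r0:5,r1:5,r2:Add1,r3:Mul1,r4:7,r5:5
  c3: issue SUB r2<-Add2  regs: r0:5,r1:5,r2:Add2,r3:Mul1,r4:7,r5:5
  c4: CDB Add1=-2; issue SUB r5<-Add1  regs: r0:5,r1:5,r2:Add2,r3:Mul1,r4:7,r5:Add1
  c5: issue MUL r1<-Mul2  regs: r0:5,r1:Mul2,r2:Add2,r3:Mul1,r4:7,r5:Add1
  c6: issue ADD r0<-Add3  regs: r0:Add3,r1:Mul2,r2:Add2,r3:Mul1,r4:7,r5:Add1
  c7: CDB Add1=0  regs: r0:Add3,r1:Mul2,r2:Add2,r3:Mul1,r4:7,r5:0
  c8: CDB Add2=7  regs: r0:Add3,r1:Mul2,r2:7,r3:Mul1,r4:7,r5:0
  c9: CDB Mul1=-10  regs: r0:Add3,r1:Mul2,r2:7,r3:-10,r4:7,r5:0
  c10: -  regs: r0:Add3,r1:Mul2,r2:7,r3:-10,r4:7,r5:0
  c11: CDB Add3=12  regs: r0:12,r1:Mul2,r2:7,r3:-10,r4:7,r5:0
  c12: -  regs: r0:12,r1:Mul2,r2:7,r3:-10,r4:7,r5:0
  c13: CDB Mul2=-70  regs: r0:12,r1:-70,r2:7,r3:-10,r4:7,r5:0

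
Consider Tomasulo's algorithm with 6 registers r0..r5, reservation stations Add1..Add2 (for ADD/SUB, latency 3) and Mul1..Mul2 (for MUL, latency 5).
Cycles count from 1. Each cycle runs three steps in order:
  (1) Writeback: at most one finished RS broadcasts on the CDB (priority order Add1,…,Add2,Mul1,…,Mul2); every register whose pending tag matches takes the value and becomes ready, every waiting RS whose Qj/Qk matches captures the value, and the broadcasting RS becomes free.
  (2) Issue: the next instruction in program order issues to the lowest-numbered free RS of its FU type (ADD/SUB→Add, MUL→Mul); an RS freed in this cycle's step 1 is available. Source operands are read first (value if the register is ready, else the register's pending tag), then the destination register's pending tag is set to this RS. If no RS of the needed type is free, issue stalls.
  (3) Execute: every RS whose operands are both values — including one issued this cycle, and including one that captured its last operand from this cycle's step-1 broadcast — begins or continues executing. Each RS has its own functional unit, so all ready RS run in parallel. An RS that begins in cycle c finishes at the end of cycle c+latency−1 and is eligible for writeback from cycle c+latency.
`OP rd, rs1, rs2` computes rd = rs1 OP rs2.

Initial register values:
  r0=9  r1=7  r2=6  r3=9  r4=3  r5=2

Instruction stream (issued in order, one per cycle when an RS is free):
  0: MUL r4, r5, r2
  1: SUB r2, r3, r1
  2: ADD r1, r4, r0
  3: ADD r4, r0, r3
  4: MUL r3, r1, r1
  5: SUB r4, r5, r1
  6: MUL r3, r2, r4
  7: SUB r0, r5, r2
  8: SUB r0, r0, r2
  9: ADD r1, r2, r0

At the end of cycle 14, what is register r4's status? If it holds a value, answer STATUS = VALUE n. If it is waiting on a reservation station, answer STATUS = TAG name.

STATUS = VALUE -19

c1: issue MUL r4<-Mul1 | r0:9,r1:7,r2:6,r3:9,r4:Mul1,r5:2
c2: issue SUB r2<-Add1 | r0:9,r1:7,r2:Add1,r3:9,r4:Mul1,r5:2
c3: issue ADD r1<-Add2 | r0:9,r1:Add2,r2:Add1,r3:9,r4:Mul1,r5:2
c4: stall | r0:9,r1:Add2,r2:Add1,r3:9,r4:Mul1,r5:2
c5: CDB Add1=2; issue ADD r4<-Add1 | r0:9,r1:Add2,r2:2,r3:9,r4:Add1,r5:2
c6: CDB Mul1=12; issue MUL r3<-Mul1 | r0:9,r1:Add2,r2:2,r3:Mul1,r4:Add1,r5:2
c7: stall | r0:9,r1:Add2,r2:2,r3:Mul1,r4:Add1,r5:2
c8: CDB Add1=18; issue SUB r4<-Add1 | r0:9,r1:Add2,r2:2,r3:Mul1,r4:Add1,r5:2
c9: CDB Add2=21; issue MUL r3<-Mul2 | r0:9,r1:21,r2:2,r3:Mul2,r4:Add1,r5:2
c10: issue SUB r0<-Add2 | r0:Add2,r1:21,r2:2,r3:Mul2,r4:Add1,r5:2
c11: stall | r0:Add2,r1:21,r2:2,r3:Mul2,r4:Add1,r5:2
c12: CDB Add1=-19; issue SUB r0<-Add1 | r0:Add1,r1:21,r2:2,r3:Mul2,r4:-19,r5:2
c13: CDB Add2=0; issue ADD r1<-Add2 | r0:Add1,r1:Add2,r2:2,r3:Mul2,r4:-19,r5:2
c14: CDB Mul1=441 | r0:Add1,r1:Add2,r2:2,r3:Mul2,r4:-19,r5:2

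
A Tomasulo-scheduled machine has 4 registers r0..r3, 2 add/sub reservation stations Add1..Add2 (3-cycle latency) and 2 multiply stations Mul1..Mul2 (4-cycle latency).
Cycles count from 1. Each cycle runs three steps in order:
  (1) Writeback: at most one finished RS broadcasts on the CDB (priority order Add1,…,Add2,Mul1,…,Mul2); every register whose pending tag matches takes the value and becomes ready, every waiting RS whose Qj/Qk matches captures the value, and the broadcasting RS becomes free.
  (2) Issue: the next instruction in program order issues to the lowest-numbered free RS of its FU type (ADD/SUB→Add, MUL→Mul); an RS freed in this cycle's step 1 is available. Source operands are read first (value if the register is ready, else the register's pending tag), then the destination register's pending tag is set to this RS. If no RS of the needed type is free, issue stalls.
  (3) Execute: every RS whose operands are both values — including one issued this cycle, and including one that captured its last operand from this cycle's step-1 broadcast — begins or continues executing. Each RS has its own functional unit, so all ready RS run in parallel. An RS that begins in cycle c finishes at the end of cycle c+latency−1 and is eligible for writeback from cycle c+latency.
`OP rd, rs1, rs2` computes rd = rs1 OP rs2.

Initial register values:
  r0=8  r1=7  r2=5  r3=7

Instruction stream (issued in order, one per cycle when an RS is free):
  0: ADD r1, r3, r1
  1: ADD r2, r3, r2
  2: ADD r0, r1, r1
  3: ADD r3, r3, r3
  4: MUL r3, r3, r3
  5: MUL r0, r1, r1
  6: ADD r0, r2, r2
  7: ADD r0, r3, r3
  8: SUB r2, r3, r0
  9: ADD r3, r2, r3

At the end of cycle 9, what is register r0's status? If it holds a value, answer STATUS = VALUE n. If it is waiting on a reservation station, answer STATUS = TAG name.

STATUS = TAG Add2

cycle 1: issue ADD r1<-Add1 // r0:8,r1:Add1,r2:5,r3:7
cycle 2: issue ADD r2<-Add2 // r0:8,r1:Add1,r2:Add2,r3:7
cycle 3: stall // r0:8,r1:Add1,r2:Add2,r3:7
cycle 4: CDB Add1=14; issue ADD r0<-Add1 // r0:Add1,r1:14,r2:Add2,r3:7
cycle 5: CDB Add2=12; issue ADD r3<-Add2 // r0:Add1,r1:14,r2:12,r3:Add2
cycle 6: issue MUL r3<-Mul1 // r0:Add1,r1:14,r2:12,r3:Mul1
cycle 7: CDB Add1=28; issue MUL r0<-Mul2 // r0:Mul2,r1:14,r2:12,r3:Mul1
cycle 8: CDB Add2=14; issue ADD r0<-Add1 // r0:Add1,r1:14,r2:12,r3:Mul1
cycle 9: issue ADD r0<-Add2 // r0:Add2,r1:14,r2:12,r3:Mul1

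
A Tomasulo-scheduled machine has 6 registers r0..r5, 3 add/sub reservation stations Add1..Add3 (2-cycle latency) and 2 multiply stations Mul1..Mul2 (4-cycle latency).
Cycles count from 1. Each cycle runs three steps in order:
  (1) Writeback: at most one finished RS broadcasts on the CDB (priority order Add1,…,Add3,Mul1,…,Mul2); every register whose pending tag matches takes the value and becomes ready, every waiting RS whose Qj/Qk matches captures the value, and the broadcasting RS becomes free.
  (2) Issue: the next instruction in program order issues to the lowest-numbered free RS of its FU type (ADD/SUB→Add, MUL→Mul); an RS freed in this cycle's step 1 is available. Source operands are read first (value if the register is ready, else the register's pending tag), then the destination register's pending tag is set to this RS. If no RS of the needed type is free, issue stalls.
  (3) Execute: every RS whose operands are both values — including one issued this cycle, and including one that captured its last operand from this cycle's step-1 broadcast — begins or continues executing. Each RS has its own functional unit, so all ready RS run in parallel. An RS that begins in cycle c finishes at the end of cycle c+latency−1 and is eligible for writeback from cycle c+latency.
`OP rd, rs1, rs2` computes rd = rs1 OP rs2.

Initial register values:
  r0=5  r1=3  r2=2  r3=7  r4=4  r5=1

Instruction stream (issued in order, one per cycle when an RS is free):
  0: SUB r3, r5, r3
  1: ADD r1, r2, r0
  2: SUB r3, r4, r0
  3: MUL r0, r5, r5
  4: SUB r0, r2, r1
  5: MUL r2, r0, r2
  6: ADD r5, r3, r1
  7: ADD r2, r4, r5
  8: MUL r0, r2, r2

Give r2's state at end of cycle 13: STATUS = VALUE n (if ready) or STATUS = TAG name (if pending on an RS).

c1: issue SUB r3<-Add1 | r0:5,r1:3,r2:2,r3:Add1,r4:4,r5:1
c2: issue ADD r1<-Add2 | r0:5,r1:Add2,r2:2,r3:Add1,r4:4,r5:1
c3: CDB Add1=-6; issue SUB r3<-Add1 | r0:5,r1:Add2,r2:2,r3:Add1,r4:4,r5:1
c4: CDB Add2=7; issue MUL r0<-Mul1 | r0:Mul1,r1:7,r2:2,r3:Add1,r4:4,r5:1
c5: CDB Add1=-1; issue SUB r0<-Add1 | r0:Add1,r1:7,r2:2,r3:-1,r4:4,r5:1
c6: issue MUL r2<-Mul2 | r0:Add1,r1:7,r2:Mul2,r3:-1,r4:4,r5:1
c7: CDB Add1=-5; issue ADD r5<-Add1 | r0:-5,r1:7,r2:Mul2,r3:-1,r4:4,r5:Add1
c8: CDB Mul1=1; issue ADD r2<-Add2 | r0:-5,r1:7,r2:Add2,r3:-1,r4:4,r5:Add1
c9: CDB Add1=6; issue MUL r0<-Mul1 | r0:Mul1,r1:7,r2:Add2,r3:-1,r4:4,r5:6
c10: - | r0:Mul1,r1:7,r2:Add2,r3:-1,r4:4,r5:6
c11: CDB Add2=10 | r0:Mul1,r1:7,r2:10,r3:-1,r4:4,r5:6
c12: CDB Mul2=-10 | r0:Mul1,r1:7,r2:10,r3:-1,r4:4,r5:6
c13: - | r0:Mul1,r1:7,r2:10,r3:-1,r4:4,r5:6

STATUS = VALUE 10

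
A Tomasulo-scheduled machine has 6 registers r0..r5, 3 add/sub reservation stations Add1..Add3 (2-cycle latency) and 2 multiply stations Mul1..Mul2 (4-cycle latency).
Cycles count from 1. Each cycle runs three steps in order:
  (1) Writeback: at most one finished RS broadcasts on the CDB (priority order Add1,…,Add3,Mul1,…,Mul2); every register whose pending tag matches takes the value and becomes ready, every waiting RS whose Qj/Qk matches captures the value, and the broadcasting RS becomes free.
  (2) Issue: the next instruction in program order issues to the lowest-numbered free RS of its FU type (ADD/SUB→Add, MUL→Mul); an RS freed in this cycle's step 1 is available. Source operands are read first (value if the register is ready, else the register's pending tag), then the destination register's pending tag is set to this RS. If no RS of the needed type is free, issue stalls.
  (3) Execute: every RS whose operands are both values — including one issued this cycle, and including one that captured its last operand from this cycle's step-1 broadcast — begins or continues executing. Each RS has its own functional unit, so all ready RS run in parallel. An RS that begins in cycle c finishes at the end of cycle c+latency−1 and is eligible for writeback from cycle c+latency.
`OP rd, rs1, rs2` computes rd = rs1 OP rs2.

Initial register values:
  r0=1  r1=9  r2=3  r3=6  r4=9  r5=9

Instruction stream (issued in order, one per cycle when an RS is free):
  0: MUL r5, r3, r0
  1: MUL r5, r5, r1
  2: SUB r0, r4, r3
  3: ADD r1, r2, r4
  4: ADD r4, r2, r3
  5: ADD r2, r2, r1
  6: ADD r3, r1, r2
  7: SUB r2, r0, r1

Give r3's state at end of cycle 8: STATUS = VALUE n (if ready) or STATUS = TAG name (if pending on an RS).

STATUS = TAG Add1

  c1: issue MUL r5<-Mul1  regs: r0:1,r1:9,r2:3,r3:6,r4:9,r5:Mul1
  c2: issue MUL r5<-Mul2  regs: r0:1,r1:9,r2:3,r3:6,r4:9,r5:Mul2
  c3: issue SUB r0<-Add1  regs: r0:Add1,r1:9,r2:3,r3:6,r4:9,r5:Mul2
  c4: issue ADD r1<-Add2  regs: r0:Add1,r1:Add2,r2:3,r3:6,r4:9,r5:Mul2
  c5: CDB Add1=3; issue ADD r4<-Add1  regs: r0:3,r1:Add2,r2:3,r3:6,r4:Add1,r5:Mul2
  c6: CDB Add2=12; issue ADD r2<-Add2  regs: r0:3,r1:12,r2:Add2,r3:6,r4:Add1,r5:Mul2
  c7: CDB Add1=9; issue ADD r3<-Add1  regs: r0:3,r1:12,r2:Add2,r3:Add1,r4:9,r5:Mul2
  c8: CDB Add2=15; issue SUB r2<-Add2  regs: r0:3,r1:12,r2:Add2,r3:Add1,r4:9,r5:Mul2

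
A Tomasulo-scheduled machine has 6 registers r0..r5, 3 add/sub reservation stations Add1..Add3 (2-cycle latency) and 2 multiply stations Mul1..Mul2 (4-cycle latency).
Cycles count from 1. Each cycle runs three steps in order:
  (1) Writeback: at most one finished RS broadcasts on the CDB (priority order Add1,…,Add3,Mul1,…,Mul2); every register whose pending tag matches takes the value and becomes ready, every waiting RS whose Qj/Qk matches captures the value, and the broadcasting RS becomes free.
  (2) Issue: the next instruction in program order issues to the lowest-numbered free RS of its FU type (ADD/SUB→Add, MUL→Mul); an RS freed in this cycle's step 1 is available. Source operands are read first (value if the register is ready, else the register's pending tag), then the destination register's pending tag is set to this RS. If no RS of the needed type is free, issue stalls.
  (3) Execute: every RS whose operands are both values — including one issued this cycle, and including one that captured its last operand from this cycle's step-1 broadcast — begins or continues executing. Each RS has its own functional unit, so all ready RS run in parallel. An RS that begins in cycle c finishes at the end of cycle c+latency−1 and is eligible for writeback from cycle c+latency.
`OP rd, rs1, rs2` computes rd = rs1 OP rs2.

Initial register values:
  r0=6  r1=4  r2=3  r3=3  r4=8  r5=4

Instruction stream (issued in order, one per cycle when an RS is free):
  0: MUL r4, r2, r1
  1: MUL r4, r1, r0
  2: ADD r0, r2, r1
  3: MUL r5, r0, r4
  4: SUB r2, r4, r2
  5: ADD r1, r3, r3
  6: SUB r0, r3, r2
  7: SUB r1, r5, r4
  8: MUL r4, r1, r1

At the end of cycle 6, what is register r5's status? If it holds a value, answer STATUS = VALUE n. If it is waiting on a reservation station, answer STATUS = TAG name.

STATUS = TAG Mul1

cycle 1: issue MUL r4<-Mul1 // r0:6,r1:4,r2:3,r3:3,r4:Mul1,r5:4
cycle 2: issue MUL r4<-Mul2 // r0:6,r1:4,r2:3,r3:3,r4:Mul2,r5:4
cycle 3: issue ADD r0<-Add1 // r0:Add1,r1:4,r2:3,r3:3,r4:Mul2,r5:4
cycle 4: stall // r0:Add1,r1:4,r2:3,r3:3,r4:Mul2,r5:4
cycle 5: CDB Add1=7; stall // r0:7,r1:4,r2:3,r3:3,r4:Mul2,r5:4
cycle 6: CDB Mul1=12; issue MUL r5<-Mul1 // r0:7,r1:4,r2:3,r3:3,r4:Mul2,r5:Mul1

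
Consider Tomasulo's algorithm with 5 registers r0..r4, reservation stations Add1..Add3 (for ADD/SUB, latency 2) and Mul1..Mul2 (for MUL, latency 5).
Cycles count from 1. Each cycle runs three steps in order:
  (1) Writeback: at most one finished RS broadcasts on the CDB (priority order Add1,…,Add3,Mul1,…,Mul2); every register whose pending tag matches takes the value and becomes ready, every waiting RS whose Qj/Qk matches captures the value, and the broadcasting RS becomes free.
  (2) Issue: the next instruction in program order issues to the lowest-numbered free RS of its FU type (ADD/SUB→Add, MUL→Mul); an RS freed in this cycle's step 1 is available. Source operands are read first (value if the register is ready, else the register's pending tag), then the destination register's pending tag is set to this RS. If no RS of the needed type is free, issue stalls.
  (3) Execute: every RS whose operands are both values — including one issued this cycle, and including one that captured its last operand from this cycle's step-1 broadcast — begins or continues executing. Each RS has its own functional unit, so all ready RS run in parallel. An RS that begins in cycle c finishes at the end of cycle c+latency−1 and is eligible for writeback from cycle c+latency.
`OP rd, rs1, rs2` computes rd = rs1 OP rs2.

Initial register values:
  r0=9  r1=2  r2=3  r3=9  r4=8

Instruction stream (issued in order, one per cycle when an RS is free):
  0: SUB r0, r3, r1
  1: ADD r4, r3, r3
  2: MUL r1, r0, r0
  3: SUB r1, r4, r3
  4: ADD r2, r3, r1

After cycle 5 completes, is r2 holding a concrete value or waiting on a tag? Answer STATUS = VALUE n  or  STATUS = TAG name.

c1: issue SUB r0<-Add1 | r0:Add1,r1:2,r2:3,r3:9,r4:8
c2: issue ADD r4<-Add2 | r0:Add1,r1:2,r2:3,r3:9,r4:Add2
c3: CDB Add1=7; issue MUL r1<-Mul1 | r0:7,r1:Mul1,r2:3,r3:9,r4:Add2
c4: CDB Add2=18; issue SUB r1<-Add1 | r0:7,r1:Add1,r2:3,r3:9,r4:18
c5: issue ADD r2<-Add2 | r0:7,r1:Add1,r2:Add2,r3:9,r4:18

STATUS = TAG Add2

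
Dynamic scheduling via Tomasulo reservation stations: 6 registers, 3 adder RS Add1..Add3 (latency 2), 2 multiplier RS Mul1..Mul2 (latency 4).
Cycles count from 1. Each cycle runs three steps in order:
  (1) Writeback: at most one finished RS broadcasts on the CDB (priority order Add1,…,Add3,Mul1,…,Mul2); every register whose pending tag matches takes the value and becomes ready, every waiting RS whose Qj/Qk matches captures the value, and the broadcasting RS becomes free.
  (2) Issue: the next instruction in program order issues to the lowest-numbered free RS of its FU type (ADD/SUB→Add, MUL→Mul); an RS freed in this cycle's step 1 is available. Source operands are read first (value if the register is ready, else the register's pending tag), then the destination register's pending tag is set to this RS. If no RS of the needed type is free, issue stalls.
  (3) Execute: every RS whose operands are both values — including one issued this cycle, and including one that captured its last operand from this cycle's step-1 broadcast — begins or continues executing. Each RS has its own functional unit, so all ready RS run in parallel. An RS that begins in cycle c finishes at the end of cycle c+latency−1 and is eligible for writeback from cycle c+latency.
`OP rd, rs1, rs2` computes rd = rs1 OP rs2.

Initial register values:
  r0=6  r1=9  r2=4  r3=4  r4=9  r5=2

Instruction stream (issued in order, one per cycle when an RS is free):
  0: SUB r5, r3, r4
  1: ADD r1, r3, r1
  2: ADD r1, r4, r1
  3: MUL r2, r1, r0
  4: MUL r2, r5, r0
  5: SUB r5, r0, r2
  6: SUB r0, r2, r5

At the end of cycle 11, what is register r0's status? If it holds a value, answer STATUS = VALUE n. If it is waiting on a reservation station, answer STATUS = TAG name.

c1: issue SUB r5<-Add1 | r0:6,r1:9,r2:4,r3:4,r4:9,r5:Add1
c2: issue ADD r1<-Add2 | r0:6,r1:Add2,r2:4,r3:4,r4:9,r5:Add1
c3: CDB Add1=-5; issue ADD r1<-Add1 | r0:6,r1:Add1,r2:4,r3:4,r4:9,r5:-5
c4: CDB Add2=13; issue MUL r2<-Mul1 | r0:6,r1:Add1,r2:Mul1,r3:4,r4:9,r5:-5
c5: issue MUL r2<-Mul2 | r0:6,r1:Add1,r2:Mul2,r3:4,r4:9,r5:-5
c6: CDB Add1=22; issue SUB r5<-Add1 | r0:6,r1:22,r2:Mul2,r3:4,r4:9,r5:Add1
c7: issue SUB r0<-Add2 | r0:Add2,r1:22,r2:Mul2,r3:4,r4:9,r5:Add1
c8: - | r0:Add2,r1:22,r2:Mul2,r3:4,r4:9,r5:Add1
c9: CDB Mul2=-30 | r0:Add2,r1:22,r2:-30,r3:4,r4:9,r5:Add1
c10: CDB Mul1=132 | r0:Add2,r1:22,r2:-30,r3:4,r4:9,r5:Add1
c11: CDB Add1=36 | r0:Add2,r1:22,r2:-30,r3:4,r4:9,r5:36

STATUS = TAG Add2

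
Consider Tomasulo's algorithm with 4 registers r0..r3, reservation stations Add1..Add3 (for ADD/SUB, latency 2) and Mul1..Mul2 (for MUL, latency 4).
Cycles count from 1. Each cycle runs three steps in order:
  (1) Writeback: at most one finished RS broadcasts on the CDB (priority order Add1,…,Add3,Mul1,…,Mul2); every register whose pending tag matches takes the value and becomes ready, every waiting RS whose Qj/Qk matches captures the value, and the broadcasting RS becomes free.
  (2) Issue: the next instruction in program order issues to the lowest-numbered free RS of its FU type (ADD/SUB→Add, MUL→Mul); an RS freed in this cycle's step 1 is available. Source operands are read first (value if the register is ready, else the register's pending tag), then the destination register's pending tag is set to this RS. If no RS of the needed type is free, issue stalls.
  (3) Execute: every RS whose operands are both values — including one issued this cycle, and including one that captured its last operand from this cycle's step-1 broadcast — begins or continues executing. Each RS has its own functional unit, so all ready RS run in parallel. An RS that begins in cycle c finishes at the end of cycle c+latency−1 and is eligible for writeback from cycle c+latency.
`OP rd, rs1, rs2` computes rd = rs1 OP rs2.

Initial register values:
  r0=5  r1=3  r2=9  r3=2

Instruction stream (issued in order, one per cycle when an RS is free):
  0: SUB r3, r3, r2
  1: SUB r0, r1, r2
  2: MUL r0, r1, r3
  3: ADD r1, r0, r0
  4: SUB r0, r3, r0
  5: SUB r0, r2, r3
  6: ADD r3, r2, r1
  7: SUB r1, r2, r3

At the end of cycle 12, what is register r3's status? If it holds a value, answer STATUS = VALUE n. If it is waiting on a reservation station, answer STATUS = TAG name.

STATUS = VALUE -33

  c1: issue SUB r3<-Add1  regs: r0:5,r1:3,r2:9,r3:Add1
  c2: issue SUB r0<-Add2  regs: r0:Add2,r1:3,r2:9,r3:Add1
  c3: CDB Add1=-7; issue MUL r0<-Mul1  regs: r0:Mul1,r1:3,r2:9,r3:-7
  c4: CDB Add2=-6; issue ADD r1<-Add1  regs: r0:Mul1,r1:Add1,r2:9,r3:-7
  c5: issue SUB r0<-Add2  regs: r0:Add2,r1:Add1,r2:9,r3:-7
  c6: issue SUB r0<-Add3  regs: r0:Add3,r1:Add1,r2:9,r3:-7
  c7: CDB Mul1=-21; stall  regs: r0:Add3,r1:Add1,r2:9,r3:-7
  c8: CDB Add3=16; issue ADD r3<-Add3  regs: r0:16,r1:Add1,r2:9,r3:Add3
  c9: CDB Add1=-42; issue SUB r1<-Add1  regs: r0:16,r1:Add1,r2:9,r3:Add3
  c10: CDB Add2=14  regs: r0:16,r1:Add1,r2:9,r3:Add3
  c11: CDB Add3=-33  regs: r0:16,r1:Add1,r2:9,r3:-33
  c12: -  regs: r0:16,r1:Add1,r2:9,r3:-33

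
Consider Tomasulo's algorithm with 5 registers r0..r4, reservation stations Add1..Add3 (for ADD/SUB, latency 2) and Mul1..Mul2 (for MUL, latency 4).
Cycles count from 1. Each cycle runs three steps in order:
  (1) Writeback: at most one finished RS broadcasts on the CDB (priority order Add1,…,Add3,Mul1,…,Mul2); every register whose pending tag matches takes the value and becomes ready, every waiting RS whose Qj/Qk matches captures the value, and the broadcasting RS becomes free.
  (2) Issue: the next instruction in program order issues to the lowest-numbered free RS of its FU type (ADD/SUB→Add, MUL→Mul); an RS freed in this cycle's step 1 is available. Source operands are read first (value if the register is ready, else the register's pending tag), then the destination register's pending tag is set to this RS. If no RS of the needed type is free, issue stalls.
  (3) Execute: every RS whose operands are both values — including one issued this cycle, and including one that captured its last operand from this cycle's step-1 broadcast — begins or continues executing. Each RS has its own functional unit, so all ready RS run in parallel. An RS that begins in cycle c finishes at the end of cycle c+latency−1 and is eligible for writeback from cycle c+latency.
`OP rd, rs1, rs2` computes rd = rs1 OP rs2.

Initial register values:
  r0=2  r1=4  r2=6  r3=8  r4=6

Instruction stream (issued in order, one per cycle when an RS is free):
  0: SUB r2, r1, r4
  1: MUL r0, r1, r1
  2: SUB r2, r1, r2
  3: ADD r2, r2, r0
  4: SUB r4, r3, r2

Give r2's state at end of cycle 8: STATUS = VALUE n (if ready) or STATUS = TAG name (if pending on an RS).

c1: issue SUB r2<-Add1 | r0:2,r1:4,r2:Add1,r3:8,r4:6
c2: issue MUL r0<-Mul1 | r0:Mul1,r1:4,r2:Add1,r3:8,r4:6
c3: CDB Add1=-2; issue SUB r2<-Add1 | r0:Mul1,r1:4,r2:Add1,r3:8,r4:6
c4: issue ADD r2<-Add2 | r0:Mul1,r1:4,r2:Add2,r3:8,r4:6
c5: CDB Add1=6; issue SUB r4<-Add1 | r0:Mul1,r1:4,r2:Add2,r3:8,r4:Add1
c6: CDB Mul1=16 | r0:16,r1:4,r2:Add2,r3:8,r4:Add1
c7: - | r0:16,r1:4,r2:Add2,r3:8,r4:Add1
c8: CDB Add2=22 | r0:16,r1:4,r2:22,r3:8,r4:Add1

STATUS = VALUE 22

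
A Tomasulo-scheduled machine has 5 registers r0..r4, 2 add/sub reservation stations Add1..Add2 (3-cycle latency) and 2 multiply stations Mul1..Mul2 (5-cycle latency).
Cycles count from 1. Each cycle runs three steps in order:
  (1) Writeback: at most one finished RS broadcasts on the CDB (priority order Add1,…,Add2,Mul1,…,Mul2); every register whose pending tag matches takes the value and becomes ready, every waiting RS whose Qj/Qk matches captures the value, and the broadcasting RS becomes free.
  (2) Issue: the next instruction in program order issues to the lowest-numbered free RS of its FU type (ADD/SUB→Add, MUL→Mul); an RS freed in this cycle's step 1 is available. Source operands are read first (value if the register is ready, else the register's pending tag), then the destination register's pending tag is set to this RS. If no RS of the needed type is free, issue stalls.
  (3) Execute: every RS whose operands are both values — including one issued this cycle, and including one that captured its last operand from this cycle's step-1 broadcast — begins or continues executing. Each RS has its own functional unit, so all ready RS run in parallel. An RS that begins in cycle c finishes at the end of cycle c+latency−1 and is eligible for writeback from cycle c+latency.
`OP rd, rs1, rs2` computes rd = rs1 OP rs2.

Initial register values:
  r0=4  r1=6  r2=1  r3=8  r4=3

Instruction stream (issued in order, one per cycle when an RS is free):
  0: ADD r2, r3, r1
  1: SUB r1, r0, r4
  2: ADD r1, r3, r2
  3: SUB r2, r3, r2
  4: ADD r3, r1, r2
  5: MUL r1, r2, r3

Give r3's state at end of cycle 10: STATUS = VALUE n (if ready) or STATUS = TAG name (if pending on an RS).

c1: issue ADD r2<-Add1 | r0:4,r1:6,r2:Add1,r3:8,r4:3
c2: issue SUB r1<-Add2 | r0:4,r1:Add2,r2:Add1,r3:8,r4:3
c3: stall | r0:4,r1:Add2,r2:Add1,r3:8,r4:3
c4: CDB Add1=14; issue ADD r1<-Add1 | r0:4,r1:Add1,r2:14,r3:8,r4:3
c5: CDB Add2=1; issue SUB r2<-Add2 | r0:4,r1:Add1,r2:Add2,r3:8,r4:3
c6: stall | r0:4,r1:Add1,r2:Add2,r3:8,r4:3
c7: CDB Add1=22; issue ADD r3<-Add1 | r0:4,r1:22,r2:Add2,r3:Add1,r4:3
c8: CDB Add2=-6; issue MUL r1<-Mul1 | r0:4,r1:Mul1,r2:-6,r3:Add1,r4:3
c9: - | r0:4,r1:Mul1,r2:-6,r3:Add1,r4:3
c10: - | r0:4,r1:Mul1,r2:-6,r3:Add1,r4:3

STATUS = TAG Add1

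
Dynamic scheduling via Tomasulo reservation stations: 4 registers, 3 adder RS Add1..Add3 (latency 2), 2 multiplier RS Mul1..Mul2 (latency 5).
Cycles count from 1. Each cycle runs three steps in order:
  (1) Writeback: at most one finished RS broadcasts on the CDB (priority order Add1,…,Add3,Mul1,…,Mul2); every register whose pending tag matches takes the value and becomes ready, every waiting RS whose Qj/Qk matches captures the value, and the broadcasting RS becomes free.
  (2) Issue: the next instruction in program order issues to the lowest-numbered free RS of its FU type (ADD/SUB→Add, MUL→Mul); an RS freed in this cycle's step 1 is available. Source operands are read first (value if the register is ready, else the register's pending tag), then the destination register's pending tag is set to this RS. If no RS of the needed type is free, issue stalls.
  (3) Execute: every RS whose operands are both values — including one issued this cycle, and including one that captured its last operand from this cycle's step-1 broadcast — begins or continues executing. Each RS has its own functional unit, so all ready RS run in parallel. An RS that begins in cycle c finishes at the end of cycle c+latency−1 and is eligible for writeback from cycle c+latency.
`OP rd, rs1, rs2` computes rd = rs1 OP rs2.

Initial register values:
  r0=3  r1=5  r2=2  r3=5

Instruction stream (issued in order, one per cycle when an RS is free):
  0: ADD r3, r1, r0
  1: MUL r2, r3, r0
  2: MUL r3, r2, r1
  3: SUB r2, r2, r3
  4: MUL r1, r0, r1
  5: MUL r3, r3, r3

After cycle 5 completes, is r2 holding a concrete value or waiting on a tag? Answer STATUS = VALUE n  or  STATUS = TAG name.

c1: issue ADD r3<-Add1 | r0:3,r1:5,r2:2,r3:Add1
c2: issue MUL r2<-Mul1 | r0:3,r1:5,r2:Mul1,r3:Add1
c3: CDB Add1=8; issue MUL r3<-Mul2 | r0:3,r1:5,r2:Mul1,r3:Mul2
c4: issue SUB r2<-Add1 | r0:3,r1:5,r2:Add1,r3:Mul2
c5: stall | r0:3,r1:5,r2:Add1,r3:Mul2

STATUS = TAG Add1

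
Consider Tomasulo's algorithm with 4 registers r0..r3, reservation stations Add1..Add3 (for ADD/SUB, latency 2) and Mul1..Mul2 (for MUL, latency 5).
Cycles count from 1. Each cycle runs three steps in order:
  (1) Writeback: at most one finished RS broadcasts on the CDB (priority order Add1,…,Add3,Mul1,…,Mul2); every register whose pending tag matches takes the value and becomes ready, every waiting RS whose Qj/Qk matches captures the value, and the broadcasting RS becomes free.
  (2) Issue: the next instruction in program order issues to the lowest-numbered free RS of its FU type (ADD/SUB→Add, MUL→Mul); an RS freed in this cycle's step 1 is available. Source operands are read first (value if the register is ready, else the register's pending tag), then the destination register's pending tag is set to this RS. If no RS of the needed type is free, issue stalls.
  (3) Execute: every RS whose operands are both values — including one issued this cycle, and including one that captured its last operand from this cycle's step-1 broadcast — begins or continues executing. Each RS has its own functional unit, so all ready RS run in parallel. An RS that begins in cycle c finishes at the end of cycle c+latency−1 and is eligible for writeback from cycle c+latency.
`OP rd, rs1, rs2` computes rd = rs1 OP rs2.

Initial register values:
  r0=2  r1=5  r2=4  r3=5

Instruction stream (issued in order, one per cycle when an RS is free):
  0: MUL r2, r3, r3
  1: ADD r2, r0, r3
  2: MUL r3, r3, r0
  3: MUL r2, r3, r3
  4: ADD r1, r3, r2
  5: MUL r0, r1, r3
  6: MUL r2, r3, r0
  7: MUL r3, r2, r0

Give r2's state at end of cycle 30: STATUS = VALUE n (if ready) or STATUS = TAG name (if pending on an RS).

STATUS = VALUE 11000

cycle 1: issue MUL r2<-Mul1 // r0:2,r1:5,r2:Mul1,r3:5
cycle 2: issue ADD r2<-Add1 // r0:2,r1:5,r2:Add1,r3:5
cycle 3: issue MUL r3<-Mul2 // r0:2,r1:5,r2:Add1,r3:Mul2
cycle 4: CDB Add1=7; stall // r0:2,r1:5,r2:7,r3:Mul2
cycle 5: stall // r0:2,r1:5,r2:7,r3:Mul2
cycle 6: CDB Mul1=25; issue MUL r2<-Mul1 // r0:2,r1:5,r2:Mul1,r3:Mul2
cycle 7: issue ADD r1<-Add1 // r0:2,r1:Add1,r2:Mul1,r3:Mul2
cycle 8: CDB Mul2=10; issue MUL r0<-Mul2 // r0:Mul2,r1:Add1,r2:Mul1,r3:10
cycle 9: stall // r0:Mul2,r1:Add1,r2:Mul1,r3:10
cycle 10: stall // r0:Mul2,r1:Add1,r2:Mul1,r3:10
cycle 11: stall // r0:Mul2,r1:Add1,r2:Mul1,r3:10
cycle 12: stall // r0:Mul2,r1:Add1,r2:Mul1,r3:10
cycle 13: CDB Mul1=100; issue MUL r2<-Mul1 // r0:Mul2,r1:Add1,r2:Mul1,r3:10
cycle 14: stall // r0:Mul2,r1:Add1,r2:Mul1,r3:10
cycle 15: CDB Add1=110; stall // r0:Mul2,r1:110,r2:Mul1,r3:10
cycle 16: stall // r0:Mul2,r1:110,r2:Mul1,r3:10
cycle 17: stall // r0:Mul2,r1:110,r2:Mul1,r3:10
cycle 18: stall // r0:Mul2,r1:110,r2:Mul1,r3:10
cycle 19: stall // r0:Mul2,r1:110,r2:Mul1,r3:10
cycle 20: CDB Mul2=1100; issue MUL r3<-Mul2 // r0:1100,r1:110,r2:Mul1,r3:Mul2
cycle 21: - // r0:1100,r1:110,r2:Mul1,r3:Mul2
cycle 22: - // r0:1100,r1:110,r2:Mul1,r3:Mul2
cycle 23: - // r0:1100,r1:110,r2:Mul1,r3:Mul2
cycle 24: - // r0:1100,r1:110,r2:Mul1,r3:Mul2
cycle 25: CDB Mul1=11000 // r0:1100,r1:110,r2:11000,r3:Mul2
cycle 26: - // r0:1100,r1:110,r2:11000,r3:Mul2
cycle 27: - // r0:1100,r1:110,r2:11000,r3:Mul2
cycle 28: - // r0:1100,r1:110,r2:11000,r3:Mul2
cycle 29: - // r0:1100,r1:110,r2:11000,r3:Mul2
cycle 30: CDB Mul2=12100000 // r0:1100,r1:110,r2:11000,r3:12100000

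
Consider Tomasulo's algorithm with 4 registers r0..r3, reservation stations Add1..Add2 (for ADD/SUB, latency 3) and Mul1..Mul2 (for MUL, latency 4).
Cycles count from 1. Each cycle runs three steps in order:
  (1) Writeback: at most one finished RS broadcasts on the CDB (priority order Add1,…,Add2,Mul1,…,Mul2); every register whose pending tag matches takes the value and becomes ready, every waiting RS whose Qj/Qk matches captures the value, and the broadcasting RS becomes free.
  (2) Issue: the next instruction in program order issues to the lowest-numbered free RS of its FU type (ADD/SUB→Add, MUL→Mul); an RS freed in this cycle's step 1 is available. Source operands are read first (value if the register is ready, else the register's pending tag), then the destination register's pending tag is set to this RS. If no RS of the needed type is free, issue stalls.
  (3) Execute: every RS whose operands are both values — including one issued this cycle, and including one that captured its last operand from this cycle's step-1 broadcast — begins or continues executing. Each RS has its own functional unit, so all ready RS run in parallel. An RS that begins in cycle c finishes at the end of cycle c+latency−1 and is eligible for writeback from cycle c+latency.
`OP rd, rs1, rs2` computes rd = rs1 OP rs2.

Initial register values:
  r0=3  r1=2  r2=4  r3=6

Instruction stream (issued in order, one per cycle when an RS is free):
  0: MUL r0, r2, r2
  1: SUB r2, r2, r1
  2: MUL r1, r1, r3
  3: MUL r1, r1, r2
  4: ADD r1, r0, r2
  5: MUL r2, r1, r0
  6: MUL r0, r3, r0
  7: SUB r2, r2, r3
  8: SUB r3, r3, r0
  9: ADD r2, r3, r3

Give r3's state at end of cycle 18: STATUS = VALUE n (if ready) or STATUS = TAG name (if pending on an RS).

STATUS = VALUE -90

c1: issue MUL r0<-Mul1 | r0:Mul1,r1:2,r2:4,r3:6
c2: issue SUB r2<-Add1 | r0:Mul1,r1:2,r2:Add1,r3:6
c3: issue MUL r1<-Mul2 | r0:Mul1,r1:Mul2,r2:Add1,r3:6
c4: stall | r0:Mul1,r1:Mul2,r2:Add1,r3:6
c5: CDB Add1=2; stall | r0:Mul1,r1:Mul2,r2:2,r3:6
c6: CDB Mul1=16; issue MUL r1<-Mul1 | r0:16,r1:Mul1,r2:2,r3:6
c7: CDB Mul2=12; issue ADD r1<-Add1 | r0:16,r1:Add1,r2:2,r3:6
c8: issue MUL r2<-Mul2 | r0:16,r1:Add1,r2:Mul2,r3:6
c9: stall | r0:16,r1:Add1,r2:Mul2,r3:6
c10: CDB Add1=18; stall | r0:16,r1:18,r2:Mul2,r3:6
c11: CDB Mul1=24; issue MUL r0<-Mul1 | r0:Mul1,r1:18,r2:Mul2,r3:6
c12: issue SUB r2<-Add1 | r0:Mul1,r1:18,r2:Add1,r3:6
c13: issue SUB r3<-Add2 | r0:Mul1,r1:18,r2:Add1,r3:Add2
c14: CDB Mul2=288; stall | r0:Mul1,r1:18,r2:Add1,r3:Add2
c15: CDB Mul1=96; stall | r0:96,r1:18,r2:Add1,r3:Add2
c16: stall | r0:96,r1:18,r2:Add1,r3:Add2
c17: CDB Add1=282; issue ADD r2<-Add1 | r0:96,r1:18,r2:Add1,r3:Add2
c18: CDB Add2=-90 | r0:96,r1:18,r2:Add1,r3:-90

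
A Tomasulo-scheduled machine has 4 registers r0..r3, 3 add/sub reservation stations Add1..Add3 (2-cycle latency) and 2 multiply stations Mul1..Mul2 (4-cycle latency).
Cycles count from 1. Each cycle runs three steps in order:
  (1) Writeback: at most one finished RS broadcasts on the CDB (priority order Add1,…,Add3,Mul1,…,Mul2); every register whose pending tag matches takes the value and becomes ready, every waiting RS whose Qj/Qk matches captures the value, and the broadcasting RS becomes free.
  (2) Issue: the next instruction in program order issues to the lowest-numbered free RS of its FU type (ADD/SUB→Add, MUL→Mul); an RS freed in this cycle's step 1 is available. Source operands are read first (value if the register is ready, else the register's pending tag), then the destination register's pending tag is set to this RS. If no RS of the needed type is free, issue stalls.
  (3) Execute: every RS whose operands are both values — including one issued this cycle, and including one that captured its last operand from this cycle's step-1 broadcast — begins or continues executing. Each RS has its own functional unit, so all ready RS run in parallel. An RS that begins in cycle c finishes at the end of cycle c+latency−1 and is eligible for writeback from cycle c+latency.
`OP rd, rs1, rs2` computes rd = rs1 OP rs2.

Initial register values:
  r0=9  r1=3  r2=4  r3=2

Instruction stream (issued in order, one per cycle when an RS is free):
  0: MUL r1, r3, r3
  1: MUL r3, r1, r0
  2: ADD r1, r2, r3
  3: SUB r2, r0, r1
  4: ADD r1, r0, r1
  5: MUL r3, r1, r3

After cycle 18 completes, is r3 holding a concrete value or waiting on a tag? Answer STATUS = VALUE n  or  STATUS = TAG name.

c1: issue MUL r1<-Mul1 | r0:9,r1:Mul1,r2:4,r3:2
c2: issue MUL r3<-Mul2 | r0:9,r1:Mul1,r2:4,r3:Mul2
c3: issue ADD r1<-Add1 | r0:9,r1:Add1,r2:4,r3:Mul2
c4: issue SUB r2<-Add2 | r0:9,r1:Add1,r2:Add2,r3:Mul2
c5: CDB Mul1=4; issue ADD r1<-Add3 | r0:9,r1:Add3,r2:Add2,r3:Mul2
c6: issue MUL r3<-Mul1 | r0:9,r1:Add3,r2:Add2,r3:Mul1
c7: - | r0:9,r1:Add3,r2:Add2,r3:Mul1
c8: - | r0:9,r1:Add3,r2:Add2,r3:Mul1
c9: CDB Mul2=36 | r0:9,r1:Add3,r2:Add2,r3:Mul1
c10: - | r0:9,r1:Add3,r2:Add2,r3:Mul1
c11: CDB Add1=40 | r0:9,r1:Add3,r2:Add2,r3:Mul1
c12: - | r0:9,r1:Add3,r2:Add2,r3:Mul1
c13: CDB Add2=-31 | r0:9,r1:Add3,r2:-31,r3:Mul1
c14: CDB Add3=49 | r0:9,r1:49,r2:-31,r3:Mul1
c15: - | r0:9,r1:49,r2:-31,r3:Mul1
c16: - | r0:9,r1:49,r2:-31,r3:Mul1
c17: - | r0:9,r1:49,r2:-31,r3:Mul1
c18: CDB Mul1=1764 | r0:9,r1:49,r2:-31,r3:1764

STATUS = VALUE 1764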